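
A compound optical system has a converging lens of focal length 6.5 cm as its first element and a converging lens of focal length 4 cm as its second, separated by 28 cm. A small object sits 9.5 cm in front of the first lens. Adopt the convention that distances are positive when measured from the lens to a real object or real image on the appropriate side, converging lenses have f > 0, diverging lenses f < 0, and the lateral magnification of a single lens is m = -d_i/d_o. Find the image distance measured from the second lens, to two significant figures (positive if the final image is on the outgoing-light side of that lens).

8.7 cm

First lens: d_i1 = 1/(1/6.5 - 1/9.5) = 20.583 cm.
Object distance for lens 2: d_o2 = 28 - 20.583 = 7.417 cm.
Second lens: d_i2 = 1/(1/4 - 1/(7.417)) = 8.683 cm.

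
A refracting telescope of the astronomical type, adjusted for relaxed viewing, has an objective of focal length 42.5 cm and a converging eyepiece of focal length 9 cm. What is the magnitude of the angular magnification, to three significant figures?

|M| = f_obj/|f_eye| = 42.5/9 = 4.722.

4.72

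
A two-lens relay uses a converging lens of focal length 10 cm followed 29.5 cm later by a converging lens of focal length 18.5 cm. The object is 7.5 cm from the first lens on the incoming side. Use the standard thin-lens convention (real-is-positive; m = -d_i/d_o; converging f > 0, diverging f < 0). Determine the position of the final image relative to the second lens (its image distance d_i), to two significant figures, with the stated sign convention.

Applying the thin-lens equation to the first lens, 1/10 = 1/7.5 + 1/d_i1, which gives d_i1 = -30.000 cm.
The intermediate image is virtual, 30.000 cm to the left of lens 1, so d_o2 = L - d_i1 = 29.5 - (-30.000) = 59.500 cm.
Applying the thin-lens equation again with f_2 = 18.5 cm and d_o2 = 59.500 cm gives d_i2 = 26.848 cm.

27 cm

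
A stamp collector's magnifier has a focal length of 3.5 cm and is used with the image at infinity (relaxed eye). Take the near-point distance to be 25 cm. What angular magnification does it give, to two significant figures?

M = D/f = 25/3.5 = 7.143.

7.1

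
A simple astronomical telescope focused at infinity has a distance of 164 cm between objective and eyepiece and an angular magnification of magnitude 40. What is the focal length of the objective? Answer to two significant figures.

In normal adjustment the tube length equals f_obj + f_eye and |M| = f_obj/f_eye.
So f_obj = 40 f_eye and 40 f_eye + f_eye = 164 cm, giving f_eye = 164/41 = 4.000 cm and f_obj = 160.000 cm.

160 cm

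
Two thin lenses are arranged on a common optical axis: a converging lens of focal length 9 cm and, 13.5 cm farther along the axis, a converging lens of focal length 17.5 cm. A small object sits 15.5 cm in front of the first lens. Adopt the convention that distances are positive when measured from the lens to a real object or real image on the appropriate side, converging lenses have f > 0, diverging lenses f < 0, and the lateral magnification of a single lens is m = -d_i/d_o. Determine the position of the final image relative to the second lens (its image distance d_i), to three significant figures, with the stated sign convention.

5.47 cm

Lens 1: 1/d_i1 = 1/f_1 - 1/d_o1 = 1/9 - 1/15.5 = 0.04659 cm^-1, so d_i1 = 21.462 cm.
Since 21.462 cm > 13.5 cm, the first image lies past the second lens and serves as a virtual object: d_o2 = L - d_i1 = -7.962 cm.
Lens 2: 1/d_i2 = 1/f_2 - 1/d_o2 = 1/17.5 - 1/(-7.962) = 0.18275 cm^-1, so d_i2 = 5.472 cm.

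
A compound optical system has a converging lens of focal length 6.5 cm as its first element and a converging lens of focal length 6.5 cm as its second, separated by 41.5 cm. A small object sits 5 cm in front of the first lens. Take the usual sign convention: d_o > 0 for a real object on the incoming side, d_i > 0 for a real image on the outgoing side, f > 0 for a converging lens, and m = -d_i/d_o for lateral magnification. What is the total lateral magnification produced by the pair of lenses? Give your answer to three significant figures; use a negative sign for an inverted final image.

First lens: d_i1 = 1/(1/6.5 - 1/5) = -21.667 cm.
m_1 = -(-21.667)/5 = 4.3333.
The intermediate image is virtual, 21.667 cm to the left of lens 1, so d_o2 = L - d_i1 = 41.5 - (-21.667) = 63.167 cm.
Second lens: d_i2 = 1/(1/6.5 - 1/(63.167)) = 7.246 cm.
m_2 = -(7.246)/(63.167) = -0.1147.
The system's lateral magnification is m_1 m_2 = (4.3333)(-0.1147) = -0.4971.

-0.497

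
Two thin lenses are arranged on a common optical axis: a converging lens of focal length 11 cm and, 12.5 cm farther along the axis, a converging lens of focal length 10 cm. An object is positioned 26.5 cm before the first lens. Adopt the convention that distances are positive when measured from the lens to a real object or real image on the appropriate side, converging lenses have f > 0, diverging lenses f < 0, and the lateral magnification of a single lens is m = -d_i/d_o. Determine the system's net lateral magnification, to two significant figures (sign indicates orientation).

-0.44

Applying the thin-lens equation to the first lens, 1/11 = 1/26.5 + 1/d_i1, which gives d_i1 = 18.806 cm.
Its lateral magnification is m_1 = -d_i1/d_o1 = -(18.806)/26.5 = -0.7097.
Since 18.806 cm > 12.5 cm, the first image lies past the second lens and serves as a virtual object: d_o2 = L - d_i1 = -6.306 cm.
Applying the thin-lens equation again with f_2 = 10 cm and d_o2 = -6.306 cm gives d_i2 = 3.867 cm.
m_2 = -(3.867)/(-6.306) = 0.6133.
Overall magnification: m = m_1 m_2 = -0.4352.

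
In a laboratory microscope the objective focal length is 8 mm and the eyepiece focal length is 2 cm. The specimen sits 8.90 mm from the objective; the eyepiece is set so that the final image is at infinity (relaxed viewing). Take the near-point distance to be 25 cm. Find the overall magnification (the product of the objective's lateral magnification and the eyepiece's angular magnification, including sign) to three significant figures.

Convert to cm: f_obj = 8 mm = 0.8 cm; d_o = 8.90 mm = 0.89 cm.
Objective: 1/d_i = 1/f_obj - 1/d_o = 1/0.8 - 1/0.89 = 0.12640 cm^-1, so d_i = 7.911 cm.
m_obj = -d_i/d_o = -7.911/0.89 = -8.889.
Eyepiece angular magnification (image at infinity): M_eye = D/f_e = 25/2 = 12.500.
Overall M = m_obj x M_eye = (-8.889)(12.500) = -111.11.

-111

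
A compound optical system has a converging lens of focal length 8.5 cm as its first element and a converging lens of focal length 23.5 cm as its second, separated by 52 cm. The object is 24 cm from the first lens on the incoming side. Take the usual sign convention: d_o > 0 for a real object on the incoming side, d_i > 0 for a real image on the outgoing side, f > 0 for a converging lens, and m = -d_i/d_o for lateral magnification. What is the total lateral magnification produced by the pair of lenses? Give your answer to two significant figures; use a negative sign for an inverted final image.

Lens 1: 1/d_i1 = 1/f_1 - 1/d_o1 = 1/8.5 - 1/24 = 0.07598 cm^-1, so d_i1 = 13.161 cm.
m_1 = -(13.161)/24 = -0.5484.
The intermediate image is 13.161 cm to the right of lens 1, so d_o2 = L - d_i1 = 52 - 13.161 = 38.839 cm.
Lens 2: 1/d_i2 = 1/f_2 - 1/d_o2 = 1/23.5 - 1/(38.839) = 0.01681 cm^-1, so d_i2 = 59.504 cm.
m_2 = -(59.504)/(38.839) = -1.5321.
Total m = m_1 x m_2 = (-0.5484)(-1.5321) = 0.8402.

0.84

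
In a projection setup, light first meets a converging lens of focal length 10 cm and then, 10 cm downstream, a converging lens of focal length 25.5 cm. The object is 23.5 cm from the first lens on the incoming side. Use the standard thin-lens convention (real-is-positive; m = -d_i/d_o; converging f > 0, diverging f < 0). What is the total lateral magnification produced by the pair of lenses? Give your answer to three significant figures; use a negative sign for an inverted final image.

Lens 1: 1/d_i1 = 1/f_1 - 1/d_o1 = 1/10 - 1/23.5 = 0.05745 cm^-1, so d_i1 = 17.407 cm.
m_1 = -(17.407)/23.5 = -0.7407.
Since 17.407 cm > 10 cm, the first image lies past the second lens and serves as a virtual object: d_o2 = L - d_i1 = -7.407 cm.
Lens 2: 1/d_i2 = 1/f_2 - 1/d_o2 = 1/25.5 - 1/(-7.407) = 0.17422 cm^-1, so d_i2 = 5.740 cm.
m_2 = -(5.740)/(-7.407) = 0.7749.
Total m = m_1 x m_2 = (-0.7407)(0.7749) = -0.5740.

-0.574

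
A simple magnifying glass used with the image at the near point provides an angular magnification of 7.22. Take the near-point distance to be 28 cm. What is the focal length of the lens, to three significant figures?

For the image at the near point, M = 1 + D/f.
f = D/(M - 1) = 28/(7.22 - 1) = 4.502 cm.

4.50 cm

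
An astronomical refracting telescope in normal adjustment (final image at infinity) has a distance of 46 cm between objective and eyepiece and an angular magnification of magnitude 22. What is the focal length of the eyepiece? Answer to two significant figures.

In normal adjustment the tube length equals f_obj + f_eye and |M| = f_obj/f_eye.
So f_obj = 22 f_eye and 22 f_eye + f_eye = 46 cm, giving f_eye = 46/23 = 2.000 cm and f_obj = 44.000 cm.

2.0 cm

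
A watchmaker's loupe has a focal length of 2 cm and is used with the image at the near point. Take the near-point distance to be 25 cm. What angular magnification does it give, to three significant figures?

M = 1 + D/f = 1 + 25/2 = 13.500.

13.5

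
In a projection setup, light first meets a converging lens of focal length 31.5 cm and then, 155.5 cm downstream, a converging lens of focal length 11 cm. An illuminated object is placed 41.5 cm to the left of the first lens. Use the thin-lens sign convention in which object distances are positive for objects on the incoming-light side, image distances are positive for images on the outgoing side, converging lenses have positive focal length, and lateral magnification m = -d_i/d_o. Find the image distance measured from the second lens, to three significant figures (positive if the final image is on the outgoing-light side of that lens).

19.8 cm

Lens 1: 1/d_i1 = 1/f_1 - 1/d_o1 = 1/31.5 - 1/41.5 = 0.00765 cm^-1, so d_i1 = 130.725 cm.
Object distance for lens 2: d_o2 = 155.5 - 130.725 = 24.775 cm.
Lens 2: 1/d_i2 = 1/f_2 - 1/d_o2 = 1/11 - 1/(24.775) = 0.05055 cm^-1, so d_i2 = 19.784 cm.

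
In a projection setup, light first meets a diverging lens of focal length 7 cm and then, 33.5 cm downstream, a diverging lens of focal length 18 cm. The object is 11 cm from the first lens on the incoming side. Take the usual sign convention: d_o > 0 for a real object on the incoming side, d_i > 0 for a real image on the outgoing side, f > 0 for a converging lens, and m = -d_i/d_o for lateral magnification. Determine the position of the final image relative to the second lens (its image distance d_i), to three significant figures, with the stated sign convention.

-12.2 cm

Lens 1: 1/d_i1 = 1/f_1 - 1/d_o1 = 1/(-7) - 1/11 = -0.23377 cm^-1, so d_i1 = -4.278 cm.
The intermediate image is virtual, 4.278 cm to the left of lens 1, so d_o2 = L - d_i1 = 33.5 - (-4.278) = 37.778 cm.
Lens 2: 1/d_i2 = 1/f_2 - 1/d_o2 = 1/(-18) - 1/(37.778) = -0.08203 cm^-1, so d_i2 = -12.191 cm.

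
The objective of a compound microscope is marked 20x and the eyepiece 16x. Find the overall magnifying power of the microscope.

320

The overall magnification of a compound microscope is the product of the objective and eyepiece magnifications:
M = M_obj x M_eye = 20 x 16 = 320.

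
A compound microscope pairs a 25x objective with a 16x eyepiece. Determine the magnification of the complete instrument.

400

The overall magnification of a compound microscope is the product of the objective and eyepiece magnifications:
M = M_obj x M_eye = 25 x 16 = 400.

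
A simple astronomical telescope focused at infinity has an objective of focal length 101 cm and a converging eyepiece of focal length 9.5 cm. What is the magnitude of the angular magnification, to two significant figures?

11

|M| = f_obj/|f_eye| = 101/9.5 = 10.632.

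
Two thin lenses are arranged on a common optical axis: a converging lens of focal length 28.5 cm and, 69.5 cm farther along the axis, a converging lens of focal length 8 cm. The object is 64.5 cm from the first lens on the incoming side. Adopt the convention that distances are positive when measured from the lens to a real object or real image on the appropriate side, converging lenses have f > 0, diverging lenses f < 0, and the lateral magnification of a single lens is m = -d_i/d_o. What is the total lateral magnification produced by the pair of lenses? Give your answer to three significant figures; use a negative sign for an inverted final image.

First lens: d_i1 = 1/(1/28.5 - 1/64.5) = 51.063 cm.
m_1 = -(51.063)/64.5 = -0.7917.
Object distance for lens 2: d_o2 = 69.5 - 51.063 = 18.437 cm.
Second lens: d_i2 = 1/(1/8 - 1/(18.437)) = 14.132 cm.
m_2 = -(14.132)/(18.437) = -0.7665.
Overall magnification: m = m_1 m_2 = 0.6068.

0.607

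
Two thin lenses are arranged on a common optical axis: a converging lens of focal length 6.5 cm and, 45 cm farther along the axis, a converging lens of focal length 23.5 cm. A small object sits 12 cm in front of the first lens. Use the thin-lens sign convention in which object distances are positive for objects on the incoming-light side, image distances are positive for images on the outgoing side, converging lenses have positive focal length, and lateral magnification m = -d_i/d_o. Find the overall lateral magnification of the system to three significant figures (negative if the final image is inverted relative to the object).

Applying the thin-lens equation to the first lens, 1/6.5 = 1/12 + 1/d_i1, which gives d_i1 = 14.182 cm.
Its lateral magnification is m_1 = -d_i1/d_o1 = -(14.182)/12 = -1.1818.
That image sits 30.818 cm in front of the second lens, so d_o2 = 30.818 cm.
Applying the thin-lens equation again with f_2 = 23.5 cm and d_o2 = 30.818 cm gives d_i2 = 98.963 cm.
m_2 = -(98.963)/(30.818) = -3.2112.
Total m = m_1 x m_2 = (-1.1818)(-3.2112) = 3.7950.

3.80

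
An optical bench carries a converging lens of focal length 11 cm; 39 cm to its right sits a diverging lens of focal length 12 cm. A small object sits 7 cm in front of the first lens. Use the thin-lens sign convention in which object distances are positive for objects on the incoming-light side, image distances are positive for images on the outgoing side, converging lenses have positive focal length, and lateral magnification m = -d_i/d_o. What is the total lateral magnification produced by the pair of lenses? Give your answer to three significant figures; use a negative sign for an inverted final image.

Lens 1: 1/d_i1 = 1/f_1 - 1/d_o1 = 1/11 - 1/7 = -0.05195 cm^-1, so d_i1 = -19.250 cm.
m_1 = -(-19.250)/7 = 2.7500.
The intermediate image is virtual, 19.250 cm to the left of lens 1, so d_o2 = L - d_i1 = 39 - (-19.250) = 58.250 cm.
Lens 2: 1/d_i2 = 1/f_2 - 1/d_o2 = 1/(-12) - 1/(58.250) = -0.10050 cm^-1, so d_i2 = -9.950 cm.
m_2 = -(-9.950)/(58.250) = 0.1708.
The system's lateral magnification is m_1 m_2 = (2.7500)(0.1708) = 0.4698.

0.470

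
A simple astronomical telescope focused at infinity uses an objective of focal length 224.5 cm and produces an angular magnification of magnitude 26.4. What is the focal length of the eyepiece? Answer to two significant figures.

|M| = f_obj/f_eye, so f_eye = f_obj/|M| = 224.5/26.4 = 8.504 cm.

8.5 cm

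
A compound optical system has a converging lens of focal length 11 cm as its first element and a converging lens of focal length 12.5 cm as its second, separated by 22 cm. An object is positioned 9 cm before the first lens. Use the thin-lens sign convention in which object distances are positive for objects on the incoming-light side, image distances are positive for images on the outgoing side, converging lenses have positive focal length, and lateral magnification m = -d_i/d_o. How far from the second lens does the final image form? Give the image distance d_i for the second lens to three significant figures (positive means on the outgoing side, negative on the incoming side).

Lens 1: 1/d_i1 = 1/f_1 - 1/d_o1 = 1/11 - 1/9 = -0.02020 cm^-1, so d_i1 = -49.500 cm.
The intermediate image is virtual, 49.500 cm to the left of lens 1, so d_o2 = L - d_i1 = 22 - (-49.500) = 71.500 cm.
Lens 2: 1/d_i2 = 1/f_2 - 1/d_o2 = 1/12.5 - 1/(71.500) = 0.06601 cm^-1, so d_i2 = 15.148 cm.

15.1 cm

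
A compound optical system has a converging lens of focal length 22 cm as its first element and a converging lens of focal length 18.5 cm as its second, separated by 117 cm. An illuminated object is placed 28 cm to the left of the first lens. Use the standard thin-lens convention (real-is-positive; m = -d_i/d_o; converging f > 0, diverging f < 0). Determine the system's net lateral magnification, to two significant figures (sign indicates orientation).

-16

Lens 1: 1/d_i1 = 1/f_1 - 1/d_o1 = 1/22 - 1/28 = 0.00974 cm^-1, so d_i1 = 102.667 cm.
m_1 = -(102.667)/28 = -3.6667.
That image sits 14.333 cm in front of the second lens, so d_o2 = 14.333 cm.
Lens 2: 1/d_i2 = 1/f_2 - 1/d_o2 = 1/18.5 - 1/(14.333) = -0.01571 cm^-1, so d_i2 = -63.640 cm.
m_2 = -(-63.640)/(14.333) = 4.4400.
The system's lateral magnification is m_1 m_2 = (-3.6667)(4.4400) = -16.2800.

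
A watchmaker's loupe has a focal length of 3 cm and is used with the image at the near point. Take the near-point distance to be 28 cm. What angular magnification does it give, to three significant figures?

10.3

M = 1 + D/f = 1 + 28/3 = 10.333.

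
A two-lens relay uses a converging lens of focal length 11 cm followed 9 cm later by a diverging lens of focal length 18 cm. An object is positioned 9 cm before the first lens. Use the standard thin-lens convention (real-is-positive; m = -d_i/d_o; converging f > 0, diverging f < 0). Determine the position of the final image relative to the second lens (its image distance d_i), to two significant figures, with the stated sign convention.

First lens: d_i1 = 1/(1/11 - 1/9) = -49.500 cm.
With d_i1 < 0 the first image is virtual and lies on the object side; the object distance for lens 2 is d_o2 = 9 - (-49.500) = 58.500 cm.
Second lens: d_i2 = 1/(1/(-18) - 1/(58.500)) = -13.765 cm.

-14 cm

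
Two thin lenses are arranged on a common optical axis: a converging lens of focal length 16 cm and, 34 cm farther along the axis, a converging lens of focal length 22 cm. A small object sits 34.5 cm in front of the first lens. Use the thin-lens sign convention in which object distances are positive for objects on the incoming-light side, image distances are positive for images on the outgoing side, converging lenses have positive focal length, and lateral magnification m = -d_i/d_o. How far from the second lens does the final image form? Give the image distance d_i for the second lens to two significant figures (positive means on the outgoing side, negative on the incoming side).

First lens: d_i1 = 1/(1/16 - 1/34.5) = 29.838 cm.
Object distance for lens 2: d_o2 = 34 - 29.838 = 4.162 cm.
Second lens: d_i2 = 1/(1/22 - 1/(4.162)) = -5.133 cm.

-5.1 cm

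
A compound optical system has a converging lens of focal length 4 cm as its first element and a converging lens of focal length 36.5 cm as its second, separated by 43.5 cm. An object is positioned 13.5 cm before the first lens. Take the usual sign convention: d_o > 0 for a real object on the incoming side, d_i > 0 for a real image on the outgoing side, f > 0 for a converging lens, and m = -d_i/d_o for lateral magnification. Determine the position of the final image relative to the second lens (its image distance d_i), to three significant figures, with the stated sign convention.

1050 cm

Applying the thin-lens equation to the first lens, 1/4 = 1/13.5 + 1/d_i1, which gives d_i1 = 5.684 cm.
The intermediate image is 5.684 cm to the right of lens 1, so d_o2 = L - d_i1 = 43.5 - 5.684 = 37.816 cm.
Applying the thin-lens equation again with f_2 = 36.5 cm and d_o2 = 37.816 cm gives d_i2 = 1049.010 cm.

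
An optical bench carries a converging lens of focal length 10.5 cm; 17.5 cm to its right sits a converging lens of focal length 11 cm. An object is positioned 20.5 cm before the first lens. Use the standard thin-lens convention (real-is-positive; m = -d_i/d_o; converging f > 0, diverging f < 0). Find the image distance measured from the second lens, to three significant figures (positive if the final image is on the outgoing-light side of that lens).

Applying the thin-lens equation to the first lens, 1/10.5 = 1/20.5 + 1/d_i1, which gives d_i1 = 21.525 cm.
This image would form 21.525 cm past lens 1, i.e. 4.025 cm beyond lens 2, so it is a virtual object for lens 2: d_o2 = 17.5 - 21.525 = -4.025 cm.
Applying the thin-lens equation again with f_2 = 11 cm and d_o2 = -4.025 cm gives d_i2 = 2.947 cm.

2.95 cm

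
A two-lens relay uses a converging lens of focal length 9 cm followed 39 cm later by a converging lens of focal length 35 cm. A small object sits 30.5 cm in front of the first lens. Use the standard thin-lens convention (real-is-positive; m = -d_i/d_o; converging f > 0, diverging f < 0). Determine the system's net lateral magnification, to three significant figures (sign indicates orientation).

-1.67

First lens: d_i1 = 1/(1/9 - 1/30.5) = 12.767 cm.
m_1 = -(12.767)/30.5 = -0.4186.
The intermediate image is 12.767 cm to the right of lens 1, so d_o2 = L - d_i1 = 39 - 12.767 = 26.233 cm.
Second lens: d_i2 = 1/(1/35 - 1/(26.233)) = -104.721 cm.
m_2 = -(-104.721)/(26.233) = 3.9920.
Total m = m_1 x m_2 = (-0.4186)(3.9920) = -1.6711.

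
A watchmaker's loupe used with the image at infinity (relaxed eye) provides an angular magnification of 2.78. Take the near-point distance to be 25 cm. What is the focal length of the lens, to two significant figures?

For the image at infinity, M = D/f.
f = D/M = 25/2.78 = 8.993 cm.

9.0 cm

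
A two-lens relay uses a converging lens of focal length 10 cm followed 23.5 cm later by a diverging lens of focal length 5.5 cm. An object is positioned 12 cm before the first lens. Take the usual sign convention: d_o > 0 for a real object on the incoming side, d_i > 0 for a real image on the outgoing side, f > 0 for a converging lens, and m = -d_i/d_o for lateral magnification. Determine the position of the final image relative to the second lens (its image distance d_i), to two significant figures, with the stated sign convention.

-6.5 cm

Lens 1: 1/d_i1 = 1/f_1 - 1/d_o1 = 1/10 - 1/12 = 0.01667 cm^-1, so d_i1 = 60.000 cm.
Since 60.000 cm > 23.5 cm, the first image lies past the second lens and serves as a virtual object: d_o2 = L - d_i1 = -36.500 cm.
Lens 2: 1/d_i2 = 1/f_2 - 1/d_o2 = 1/(-5.5) - 1/(-36.500) = -0.15442 cm^-1, so d_i2 = -6.476 cm.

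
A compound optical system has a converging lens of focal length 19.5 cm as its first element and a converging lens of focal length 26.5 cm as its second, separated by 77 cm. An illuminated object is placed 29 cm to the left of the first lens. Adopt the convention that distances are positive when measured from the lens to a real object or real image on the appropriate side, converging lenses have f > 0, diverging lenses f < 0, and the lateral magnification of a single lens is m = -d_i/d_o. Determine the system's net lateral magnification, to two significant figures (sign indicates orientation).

Applying the thin-lens equation to the first lens, 1/19.5 = 1/29 + 1/d_i1, which gives d_i1 = 59.526 cm.
Its lateral magnification is m_1 = -d_i1/d_o1 = -(59.526)/29 = -2.0526.
That image sits 17.474 cm in front of the second lens, so d_o2 = 17.474 cm.
Applying the thin-lens equation again with f_2 = 26.5 cm and d_o2 = 17.474 cm gives d_i2 = -51.300 cm.
m_2 = -(-51.300)/(17.474) = 2.9359.
Total m = m_1 x m_2 = (-2.0526)(2.9359) = -6.0262.

-6.0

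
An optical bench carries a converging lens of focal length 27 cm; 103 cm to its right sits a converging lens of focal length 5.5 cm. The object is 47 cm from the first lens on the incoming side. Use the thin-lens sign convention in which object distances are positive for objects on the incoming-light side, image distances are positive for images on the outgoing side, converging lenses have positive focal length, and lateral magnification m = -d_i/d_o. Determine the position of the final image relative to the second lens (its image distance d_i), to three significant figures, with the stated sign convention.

6.39 cm

Lens 1: 1/d_i1 = 1/f_1 - 1/d_o1 = 1/27 - 1/47 = 0.01576 cm^-1, so d_i1 = 63.450 cm.
The intermediate image is 63.450 cm to the right of lens 1, so d_o2 = L - d_i1 = 103 - 63.450 = 39.550 cm.
Lens 2: 1/d_i2 = 1/f_2 - 1/d_o2 = 1/5.5 - 1/(39.550) = 0.15653 cm^-1, so d_i2 = 6.388 cm.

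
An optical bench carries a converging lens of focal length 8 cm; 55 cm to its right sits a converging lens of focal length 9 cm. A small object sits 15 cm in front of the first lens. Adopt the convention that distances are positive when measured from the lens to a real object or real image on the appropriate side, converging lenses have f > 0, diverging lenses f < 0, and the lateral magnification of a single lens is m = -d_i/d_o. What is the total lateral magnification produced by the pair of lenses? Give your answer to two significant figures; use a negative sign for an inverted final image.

Lens 1: 1/d_i1 = 1/f_1 - 1/d_o1 = 1/8 - 1/15 = 0.05833 cm^-1, so d_i1 = 17.143 cm.
m_1 = -(17.143)/15 = -1.1429.
Object distance for lens 2: d_o2 = 55 - 17.143 = 37.857 cm.
Lens 2: 1/d_i2 = 1/f_2 - 1/d_o2 = 1/9 - 1/(37.857) = 0.08470 cm^-1, so d_i2 = 11.807 cm.
m_2 = -(11.807)/(37.857) = -0.3119.
The system's lateral magnification is m_1 m_2 = (-1.1429)(-0.3119) = 0.3564.

0.36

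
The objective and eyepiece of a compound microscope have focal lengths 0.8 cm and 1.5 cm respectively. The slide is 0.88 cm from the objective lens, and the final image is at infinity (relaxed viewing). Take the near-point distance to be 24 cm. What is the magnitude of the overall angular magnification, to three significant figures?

Objective: 1/d_i = 1/f_obj - 1/d_o = 1/0.8 - 1/0.88 = 0.11364 cm^-1, so d_i = 8.800 cm.
m_obj = -d_i/d_o = -8.800/0.88 = -10.000.
Eyepiece angular magnification (image at infinity): M_eye = D/f_e = 24/1.5 = 16.000.
Overall M = m_obj x M_eye = (-10.000)(16.000) = -160.00.
|M| = 160.00.

160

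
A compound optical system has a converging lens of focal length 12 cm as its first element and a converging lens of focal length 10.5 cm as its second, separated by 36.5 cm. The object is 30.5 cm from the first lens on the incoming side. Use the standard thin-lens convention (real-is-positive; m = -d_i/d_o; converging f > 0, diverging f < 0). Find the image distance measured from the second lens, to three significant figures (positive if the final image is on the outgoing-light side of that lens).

28.2 cm

Applying the thin-lens equation to the first lens, 1/12 = 1/30.5 + 1/d_i1, which gives d_i1 = 19.784 cm.
The intermediate image is 19.784 cm to the right of lens 1, so d_o2 = L - d_i1 = 36.5 - 19.784 = 16.716 cm.
Applying the thin-lens equation again with f_2 = 10.5 cm and d_o2 = 16.716 cm gives d_i2 = 28.236 cm.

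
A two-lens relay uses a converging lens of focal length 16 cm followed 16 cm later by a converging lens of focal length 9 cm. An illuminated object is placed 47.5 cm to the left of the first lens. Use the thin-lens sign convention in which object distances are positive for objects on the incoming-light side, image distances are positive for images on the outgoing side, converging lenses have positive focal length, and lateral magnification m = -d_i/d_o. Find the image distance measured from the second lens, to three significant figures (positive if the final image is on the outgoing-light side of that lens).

First lens: d_i1 = 1/(1/16 - 1/47.5) = 24.127 cm.
Since 24.127 cm > 16 cm, the first image lies past the second lens and serves as a virtual object: d_o2 = L - d_i1 = -8.127 cm.
Second lens: d_i2 = 1/(1/9 - 1/(-8.127)) = 4.271 cm.

4.27 cm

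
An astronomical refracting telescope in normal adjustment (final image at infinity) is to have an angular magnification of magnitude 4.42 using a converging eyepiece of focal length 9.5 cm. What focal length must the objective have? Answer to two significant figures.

42 cm

|M| = f_obj/|f_eye|, so f_obj = |M| x |f_eye| = 4.42 x 9.5 = 41.990 cm.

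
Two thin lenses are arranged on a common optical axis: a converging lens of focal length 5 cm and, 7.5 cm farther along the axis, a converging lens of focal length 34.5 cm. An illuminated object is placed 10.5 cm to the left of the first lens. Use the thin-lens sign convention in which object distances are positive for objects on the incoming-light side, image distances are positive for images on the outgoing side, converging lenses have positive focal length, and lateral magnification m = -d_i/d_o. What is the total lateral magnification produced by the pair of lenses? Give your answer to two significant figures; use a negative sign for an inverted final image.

-0.86

Applying the thin-lens equation to the first lens, 1/5 = 1/10.5 + 1/d_i1, which gives d_i1 = 9.545 cm.
Its lateral magnification is m_1 = -d_i1/d_o1 = -(9.545)/10.5 = -0.9091.
Since 9.545 cm > 7.5 cm, the first image lies past the second lens and serves as a virtual object: d_o2 = L - d_i1 = -2.045 cm.
Applying the thin-lens equation again with f_2 = 34.5 cm and d_o2 = -2.045 cm gives d_i2 = 1.931 cm.
m_2 = -(1.931)/(-2.045) = 0.9440.
Total m = m_1 x m_2 = (-0.9091)(0.9440) = -0.8582.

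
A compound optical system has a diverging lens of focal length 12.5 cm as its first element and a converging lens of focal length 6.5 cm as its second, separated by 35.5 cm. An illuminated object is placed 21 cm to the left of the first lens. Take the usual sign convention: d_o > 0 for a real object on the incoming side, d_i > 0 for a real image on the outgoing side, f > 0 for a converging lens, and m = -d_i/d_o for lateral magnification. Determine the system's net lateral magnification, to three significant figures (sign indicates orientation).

-0.0658

Applying the thin-lens equation to the first lens, 1/(-12.5) = 1/21 + 1/d_i1, which gives d_i1 = -7.836 cm.
Its lateral magnification is m_1 = -d_i1/d_o1 = -(-7.836)/21 = 0.3731.
The intermediate image is virtual, 7.836 cm to the left of lens 1, so d_o2 = L - d_i1 = 35.5 - (-7.836) = 43.336 cm.
Applying the thin-lens equation again with f_2 = 6.5 cm and d_o2 = 43.336 cm gives d_i2 = 7.647 cm.
m_2 = -(7.647)/(43.336) = -0.1765.
Total m = m_1 x m_2 = (0.3731)(-0.1765) = -0.0658.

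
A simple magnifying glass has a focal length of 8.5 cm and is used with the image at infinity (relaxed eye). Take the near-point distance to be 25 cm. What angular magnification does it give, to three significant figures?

2.94

M = D/f = 25/8.5 = 2.941.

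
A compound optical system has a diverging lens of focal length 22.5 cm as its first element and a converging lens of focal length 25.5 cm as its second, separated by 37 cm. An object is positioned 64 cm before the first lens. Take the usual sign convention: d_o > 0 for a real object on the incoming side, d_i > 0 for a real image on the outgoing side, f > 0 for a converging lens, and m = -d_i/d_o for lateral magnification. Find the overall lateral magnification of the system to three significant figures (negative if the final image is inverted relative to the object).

-0.236

First lens: d_i1 = 1/(1/(-22.5) - 1/64) = -16.647 cm.
m_1 = -(-16.647)/64 = 0.2601.
With d_i1 < 0 the first image is virtual and lies on the object side; the object distance for lens 2 is d_o2 = 37 - (-16.647) = 53.647 cm.
Second lens: d_i2 = 1/(1/25.5 - 1/(53.647)) = 48.602 cm.
m_2 = -(48.602)/(53.647) = -0.9059.
The system's lateral magnification is m_1 m_2 = (0.2601)(-0.9059) = -0.2357.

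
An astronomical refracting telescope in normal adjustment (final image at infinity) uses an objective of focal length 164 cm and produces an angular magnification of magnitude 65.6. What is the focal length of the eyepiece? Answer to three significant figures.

2.50 cm

|M| = f_obj/f_eye, so f_eye = f_obj/|M| = 164/65.6 = 2.500 cm.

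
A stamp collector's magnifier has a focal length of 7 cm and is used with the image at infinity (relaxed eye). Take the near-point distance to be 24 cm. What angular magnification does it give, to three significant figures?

3.43

M = D/f = 24/7 = 3.429.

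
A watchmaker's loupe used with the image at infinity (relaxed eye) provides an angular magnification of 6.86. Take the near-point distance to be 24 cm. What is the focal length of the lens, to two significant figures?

For the image at infinity, M = D/f.
f = D/M = 24/6.86 = 3.499 cm.

3.5 cm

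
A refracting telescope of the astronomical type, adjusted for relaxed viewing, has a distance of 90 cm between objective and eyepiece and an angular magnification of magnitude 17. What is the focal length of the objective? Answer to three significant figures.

In normal adjustment the tube length equals f_obj + f_eye and |M| = f_obj/f_eye.
So f_obj = 17 f_eye and 17 f_eye + f_eye = 90 cm, giving f_eye = 90/18 = 5.000 cm and f_obj = 85.000 cm.

85.0 cm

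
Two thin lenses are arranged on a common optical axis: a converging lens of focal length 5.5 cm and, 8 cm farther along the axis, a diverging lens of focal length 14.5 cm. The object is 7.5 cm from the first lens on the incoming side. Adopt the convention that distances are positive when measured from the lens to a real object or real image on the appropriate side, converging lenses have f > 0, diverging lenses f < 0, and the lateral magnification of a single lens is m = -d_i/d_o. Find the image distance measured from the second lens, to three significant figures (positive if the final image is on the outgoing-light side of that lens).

First lens: d_i1 = 1/(1/5.5 - 1/7.5) = 20.625 cm.
This image would form 20.625 cm past lens 1, i.e. 12.625 cm beyond lens 2, so it is a virtual object for lens 2: d_o2 = 8 - 20.625 = -12.625 cm.
Second lens: d_i2 = 1/(1/(-14.5) - 1/(-12.625)) = 97.633 cm.

97.6 cm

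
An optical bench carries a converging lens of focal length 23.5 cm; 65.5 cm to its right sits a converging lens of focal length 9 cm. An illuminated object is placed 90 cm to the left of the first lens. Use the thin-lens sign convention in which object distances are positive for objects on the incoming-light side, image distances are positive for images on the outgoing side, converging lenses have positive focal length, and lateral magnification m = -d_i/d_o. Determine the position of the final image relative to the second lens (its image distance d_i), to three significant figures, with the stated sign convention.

12.3 cm

Lens 1: 1/d_i1 = 1/f_1 - 1/d_o1 = 1/23.5 - 1/90 = 0.03144 cm^-1, so d_i1 = 31.805 cm.
Object distance for lens 2: d_o2 = 65.5 - 31.805 = 33.695 cm.
Lens 2: 1/d_i2 = 1/f_2 - 1/d_o2 = 1/9 - 1/(33.695) = 0.08143 cm^-1, so d_i2 = 12.280 cm.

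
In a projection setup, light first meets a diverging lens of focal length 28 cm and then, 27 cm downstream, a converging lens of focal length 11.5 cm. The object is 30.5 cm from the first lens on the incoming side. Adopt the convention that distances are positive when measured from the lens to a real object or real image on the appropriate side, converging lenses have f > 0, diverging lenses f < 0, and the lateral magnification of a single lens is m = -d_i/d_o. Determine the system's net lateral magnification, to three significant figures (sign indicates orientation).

Lens 1: 1/d_i1 = 1/f_1 - 1/d_o1 = 1/(-28) - 1/30.5 = -0.06850 cm^-1, so d_i1 = -14.598 cm.
m_1 = -(-14.598)/30.5 = 0.4786.
With d_i1 < 0 the first image is virtual and lies on the object side; the object distance for lens 2 is d_o2 = 27 - (-14.598) = 41.598 cm.
Lens 2: 1/d_i2 = 1/f_2 - 1/d_o2 = 1/11.5 - 1/(41.598) = 0.06292 cm^-1, so d_i2 = 15.894 cm.
m_2 = -(15.894)/(41.598) = -0.3821.
Overall magnification: m = m_1 m_2 = -0.1829.

-0.183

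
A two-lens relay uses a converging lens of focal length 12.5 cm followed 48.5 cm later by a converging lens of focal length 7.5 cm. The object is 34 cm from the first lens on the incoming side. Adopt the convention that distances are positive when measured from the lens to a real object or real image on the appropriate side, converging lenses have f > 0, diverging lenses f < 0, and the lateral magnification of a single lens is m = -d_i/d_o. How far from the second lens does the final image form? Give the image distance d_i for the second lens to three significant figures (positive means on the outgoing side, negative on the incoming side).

Lens 1: 1/d_i1 = 1/f_1 - 1/d_o1 = 1/12.5 - 1/34 = 0.05059 cm^-1, so d_i1 = 19.767 cm.
Object distance for lens 2: d_o2 = 48.5 - 19.767 = 28.733 cm.
Lens 2: 1/d_i2 = 1/f_2 - 1/d_o2 = 1/7.5 - 1/(28.733) = 0.09853 cm^-1, so d_i2 = 10.149 cm.

10.1 cm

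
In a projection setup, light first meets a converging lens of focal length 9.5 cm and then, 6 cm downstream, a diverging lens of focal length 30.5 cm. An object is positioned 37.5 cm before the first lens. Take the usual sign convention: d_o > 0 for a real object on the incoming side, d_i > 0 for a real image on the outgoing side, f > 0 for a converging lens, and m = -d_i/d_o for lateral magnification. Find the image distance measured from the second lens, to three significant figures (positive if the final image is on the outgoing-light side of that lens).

Lens 1: 1/d_i1 = 1/f_1 - 1/d_o1 = 1/9.5 - 1/37.5 = 0.07860 cm^-1, so d_i1 = 12.723 cm.
This image would form 12.723 cm past lens 1, i.e. 6.723 cm beyond lens 2, so it is a virtual object for lens 2: d_o2 = 6 - 12.723 = -6.723 cm.
Lens 2: 1/d_i2 = 1/f_2 - 1/d_o2 = 1/(-30.5) - 1/(-6.723) = 0.11595 cm^-1, so d_i2 = 8.624 cm.

8.62 cm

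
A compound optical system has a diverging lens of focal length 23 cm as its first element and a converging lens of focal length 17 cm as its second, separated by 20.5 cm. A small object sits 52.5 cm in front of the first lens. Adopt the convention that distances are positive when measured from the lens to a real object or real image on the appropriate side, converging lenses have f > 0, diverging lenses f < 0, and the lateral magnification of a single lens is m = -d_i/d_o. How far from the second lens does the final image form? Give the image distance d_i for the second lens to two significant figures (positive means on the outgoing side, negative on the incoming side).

Lens 1: 1/d_i1 = 1/f_1 - 1/d_o1 = 1/(-23) - 1/52.5 = -0.06253 cm^-1, so d_i1 = -15.993 cm.
The intermediate image is virtual, 15.993 cm to the left of lens 1, so d_o2 = L - d_i1 = 20.5 - (-15.993) = 36.493 cm.
Lens 2: 1/d_i2 = 1/f_2 - 1/d_o2 = 1/17 - 1/(36.493) = 0.03142 cm^-1, so d_i2 = 31.826 cm.

32 cm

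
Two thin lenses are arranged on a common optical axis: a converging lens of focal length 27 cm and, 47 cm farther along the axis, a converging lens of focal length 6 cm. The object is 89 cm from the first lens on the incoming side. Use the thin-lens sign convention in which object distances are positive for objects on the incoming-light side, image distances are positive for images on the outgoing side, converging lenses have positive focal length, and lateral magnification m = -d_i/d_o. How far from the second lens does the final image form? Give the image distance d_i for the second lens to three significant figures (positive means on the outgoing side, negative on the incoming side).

First lens: d_i1 = 1/(1/27 - 1/89) = 38.758 cm.
Object distance for lens 2: d_o2 = 47 - 38.758 = 8.242 cm.
Second lens: d_i2 = 1/(1/6 - 1/(8.242)) = 22.058 cm.

22.1 cm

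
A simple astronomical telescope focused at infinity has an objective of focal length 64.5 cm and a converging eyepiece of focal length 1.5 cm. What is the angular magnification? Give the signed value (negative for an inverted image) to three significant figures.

-43.0

M = -f_obj/f_eye = -64.5/(1.5) = -43.000.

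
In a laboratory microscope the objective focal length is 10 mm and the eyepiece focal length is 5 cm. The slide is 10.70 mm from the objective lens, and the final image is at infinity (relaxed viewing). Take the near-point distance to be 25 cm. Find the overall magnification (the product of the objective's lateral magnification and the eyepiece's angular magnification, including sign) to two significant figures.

Convert to cm: f_obj = 10 mm = 1 cm; d_o = 10.70 mm = 1.07 cm.
Objective: 1/d_i = 1/f_obj - 1/d_o = 1/1 - 1/1.07 = 0.06542 cm^-1, so d_i = 15.286 cm.
m_obj = -d_i/d_o = -15.286/1.07 = -14.286.
Eyepiece angular magnification (image at infinity): M_eye = D/f_e = 25/5 = 5.000.
Overall M = m_obj x M_eye = (-14.286)(5.000) = -71.43.

-71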